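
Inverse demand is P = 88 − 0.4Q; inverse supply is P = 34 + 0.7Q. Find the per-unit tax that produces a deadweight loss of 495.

Competitive equilibrium: 88 − 0.4Q = 34 + 0.7Q → Q* = 49.0909, P* = 68.3636.
A tax t gives ΔQ = t/1.1 and wedge t, so DWL = t²/2.2.
t²/2.2 = 495 → t² = 1089 → t = 33.

33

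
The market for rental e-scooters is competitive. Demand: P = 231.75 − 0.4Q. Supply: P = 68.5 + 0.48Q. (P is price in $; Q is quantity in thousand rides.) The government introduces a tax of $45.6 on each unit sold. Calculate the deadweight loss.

Competitive equilibrium: 231.75 − 0.4Q = 68.5 + 0.48Q → Q* = 185.5114, P* = 157.5455.
With the tax, the buyer price exceeds the seller price by 45.6: (231.75 − 0.4Q) − (68.5 + 0.48Q) = 45.6 → Q' = 133.6932.
ΔQ = 185.5114 − 133.6932 = 51.8182; the wedge equals the tax, 45.6.
Welfare loss = ½ × 51.8182 × 45.6 = $1181.45 thousand.

$1181.45 thousand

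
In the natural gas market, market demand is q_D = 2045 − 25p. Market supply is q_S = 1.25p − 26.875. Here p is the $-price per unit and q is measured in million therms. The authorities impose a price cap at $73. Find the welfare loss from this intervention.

$23.07 million

In inverse form: demand p = 81.8 − 0.04q, supply p = 21.5 + 0.8q.
Competitive equilibrium: 81.8 − 0.04q = 21.5 + 0.8q → q* = 71.7857, p* = 78.9286.
At the ceiling p = 73, quantity supplied = (73 − 21.5)/0.8 = 64.375.
Willingness to pay at q' = 64.375: 81.8 − 0.04·64.375 = 79.225.
Δq = 71.7857 − 64.375 = 7.4107; wedge = 79.225 − 73 = 6.225.
DWL = ½ × 7.4107 × 6.225 = $23.07 million.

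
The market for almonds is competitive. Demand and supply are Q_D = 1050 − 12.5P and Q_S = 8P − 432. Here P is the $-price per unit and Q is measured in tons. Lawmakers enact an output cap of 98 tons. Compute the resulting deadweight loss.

$239.53

In inverse form: demand P = 84 − 0.08Q, supply P = 54 + 0.125Q.
Competitive equilibrium: 84 − 0.08Q = 54 + 0.125Q → Q* = 146.3415, P* = 72.2927.
At Q = 98: demand price = 84 − 0.08·98 = 76.16; supply price = 54 + 0.125·98 = 66.25.
ΔQ = 146.3415 − 98 = 48.3415; wedge = 76.16 − 66.25 = 9.91.
The triangle = ½ × 48.3415 × 9.91 = $239.53.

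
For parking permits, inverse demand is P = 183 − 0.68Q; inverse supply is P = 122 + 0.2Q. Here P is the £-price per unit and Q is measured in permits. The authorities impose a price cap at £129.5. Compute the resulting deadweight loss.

Competitive equilibrium: 183 − 0.68Q = 122 + 0.2Q → Q* = 69.3182, P* = 135.8636.
At the ceiling P = 129.5, quantity supplied = (129.5 − 122)/0.2 = 37.5.
Willingness to pay at Q' = 37.5: 183 − 0.68·37.5 = 157.5.
ΔQ = 69.3182 − 37.5 = 31.8182; wedge = 157.5 − 129.5 = 28.
The triangle = ½ × 31.8182 × 28 = £445.45.

£445.45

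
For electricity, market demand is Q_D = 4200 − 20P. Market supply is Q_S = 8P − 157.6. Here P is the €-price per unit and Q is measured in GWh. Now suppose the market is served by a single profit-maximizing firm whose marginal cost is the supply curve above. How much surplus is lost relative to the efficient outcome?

In inverse form: demand P = 210 − 0.05Q, supply P = 19.7 + 0.125Q.
Competitive equilibrium: 210 − 0.05Q = 19.7 + 0.125Q → Q* = 1087.4286, P* = 155.6286.
Marginal revenue: MR = 210 − 0.1Q. Set MR = MC: 210 − 0.1Q = 19.7 + 0.125Q → Q_m = 845.7778.
Price P_m = 210 − 0.05·845.7778 = 167.7111; MC(Q_m) = 19.7 + 0.125·845.7778 = 125.4222.
Competitive Q* = 1087.4286, so ΔQ = 241.6508; wedge = 167.7111 − 125.4222 = 42.2889.
Welfare loss = ½ × 241.6508 × 42.2889 = €5109.57.

€5109.57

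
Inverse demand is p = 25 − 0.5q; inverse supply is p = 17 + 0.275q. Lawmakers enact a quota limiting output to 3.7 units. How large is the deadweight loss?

Competitive equilibrium: 25 − 0.5q = 17 + 0.275q → q* = 10.3226, p* = 19.8387.
At q = 3.7: demand price = 25 − 0.5·3.7 = 23.15; supply price = 17 + 0.275·3.7 = 18.0175.
Δq = 10.3226 − 3.7 = 6.6226; wedge = 23.15 − 18.0175 = 5.1325.
The triangle = ½ × 6.6226 × 5.1325 = 17.

17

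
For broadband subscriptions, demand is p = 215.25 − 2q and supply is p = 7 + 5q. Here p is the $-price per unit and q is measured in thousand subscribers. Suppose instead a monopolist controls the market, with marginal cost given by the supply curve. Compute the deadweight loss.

Competitive equilibrium: 215.25 − 2q = 7 + 5q → q* = 29.75, p* = 155.75.
Marginal revenue: MR = 215.25 − 4q. Set MR = MC: 215.25 − 4q = 7 + 5q → q_m = 23.1389.
Price p_m = 215.25 − 2·23.1389 = 168.9722; MC(q_m) = 7 + 5·23.1389 = 122.6945.
Competitive q* = 29.75, so Δq = 6.6111; wedge = 168.9722 − 122.6945 = 46.2777.
Deadweight loss = ½ × 6.6111 × 46.2777 = $152.97 thousand.

$152.97 thousand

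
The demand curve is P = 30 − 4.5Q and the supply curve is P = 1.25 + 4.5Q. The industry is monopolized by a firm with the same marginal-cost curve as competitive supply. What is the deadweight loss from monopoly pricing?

Competitive equilibrium: 30 − 4.5Q = 1.25 + 4.5Q → Q* = 3.1944, P* = 15.625.
Marginal revenue: MR = 30 − 9Q. Set MR = MC: 30 − 9Q = 1.25 + 4.5Q → Q_m = 2.1296.
Price P_m = 30 − 4.5·2.1296 = 20.4168; MC(Q_m) = 1.25 + 4.5·2.1296 = 10.8332.
Competitive Q* = 3.1944, so ΔQ = 1.0648; wedge = 20.4168 − 10.8332 = 9.5836.
DWL = ½ × 1.0648 × 9.5836 = 5.10.

5.10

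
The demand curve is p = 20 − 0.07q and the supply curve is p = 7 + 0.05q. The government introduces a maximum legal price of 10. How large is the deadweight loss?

Competitive equilibrium: 20 − 0.07q = 7 + 0.05q → q* = 108.3333, p* = 12.4167.
At the ceiling p = 10, quantity supplied = (10 − 7)/0.05 = 60.
Willingness to pay at q' = 60: 20 − 0.07·60 = 15.8.
Δq = 108.3333 − 60 = 48.3333; wedge = 15.8 − 10 = 5.8.
DWL = ½ × 48.3333 × 5.8 = 140.17.

140.17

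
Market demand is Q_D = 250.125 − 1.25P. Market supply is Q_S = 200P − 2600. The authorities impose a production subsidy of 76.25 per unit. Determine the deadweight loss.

In inverse form: demand P = 200.1 − 0.8Q, supply P = 13 + 0.005Q.
Competitive equilibrium: 200.1 − 0.8Q = 13 + 0.005Q → Q* = 232.4224, P* = 14.1621.
The subsidy lowers effective supply by 76.25: P = 0.005Q − 63.25.
New quantity: 200.1 − 0.8Q = 0.005Q − 63.25 → Q' = 327.1429.
Overproduction ΔQ = 327.1429 − 232.4224 = 94.7205; wedge = subsidy = 76.25.
Welfare loss = ½ × 94.7205 × 76.25 = 3611.22.

3611.22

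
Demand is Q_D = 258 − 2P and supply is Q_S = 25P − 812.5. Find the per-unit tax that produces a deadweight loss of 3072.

In inverse form: demand P = 129 − 0.5Q, supply P = 32.5 + 0.04Q.
Competitive equilibrium: 129 − 0.5Q = 32.5 + 0.04Q → Q* = 178.7037, P* = 39.6481.
A tax t gives ΔQ = t/0.54 and wedge t, so DWL = t²/1.08.
t²/1.08 = 3072 → t² = 3317.76 → t = 57.6.

57.6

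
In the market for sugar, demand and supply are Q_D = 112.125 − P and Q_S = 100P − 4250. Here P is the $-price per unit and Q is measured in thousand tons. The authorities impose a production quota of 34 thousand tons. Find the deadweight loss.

$616.35 thousand

In inverse form: demand P = 112.125 − Q, supply P = 42.5 + 0.01Q.
Competitive equilibrium: 112.125 − Q = 42.5 + 0.01Q → Q* = 68.9356, P* = 43.1894.
At Q = 34: demand price = 112.125 − 1·34 = 78.125; supply price = 42.5 + 0.01·34 = 42.84.
ΔQ = 68.9356 − 34 = 34.9356; wedge = 78.125 − 42.84 = 35.285.
The triangle = ½ × 34.9356 × 35.285 = $616.35 thousand.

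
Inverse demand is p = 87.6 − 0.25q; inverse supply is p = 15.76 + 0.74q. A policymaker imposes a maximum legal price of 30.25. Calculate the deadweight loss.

Competitive equilibrium: 87.6 − 0.25q = 15.76 + 0.74q → q* = 72.5657, p* = 69.4586.
At the ceiling p = 30.25, quantity supplied = (30.25 − 15.76)/0.74 = 19.5811.
Willingness to pay at q' = 19.5811: 87.6 − 0.25·19.5811 = 82.7047.
Δq = 72.5657 − 19.5811 = 52.9846; wedge = 82.7047 − 30.25 = 52.4547.
Welfare loss = ½ × 52.9846 × 52.4547 = 1389.65.

1389.65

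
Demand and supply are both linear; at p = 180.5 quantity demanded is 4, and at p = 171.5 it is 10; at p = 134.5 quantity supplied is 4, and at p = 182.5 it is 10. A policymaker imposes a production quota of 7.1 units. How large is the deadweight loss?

14.42

Demand slope = (171.5 − 180.5)/(10 − 4) = −1.5, so p = 186.5 − 1.5q.
Supply slope = (182.5 − 134.5)/(10 − 4) = 8, so p = 102.5 + 8q.
Competitive equilibrium: 186.5 − 1.5q = 102.5 + 8q → q* = 8.8421, p* = 173.2368.
At q = 7.1: demand price = 186.5 − 1.5·7.1 = 175.85; supply price = 102.5 + 8·7.1 = 159.3.
Δq = 8.8421 − 7.1 = 1.7421; wedge = 175.85 − 159.3 = 16.55.
The triangle = ½ × 1.7421 × 16.55 = 14.42.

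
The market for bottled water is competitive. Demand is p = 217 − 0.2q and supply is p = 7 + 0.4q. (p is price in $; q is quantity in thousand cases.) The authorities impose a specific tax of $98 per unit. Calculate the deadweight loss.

Competitive equilibrium: 217 − 0.2q = 7 + 0.4q → q* = 350, p* = 147.
With the tax, the buyer price exceeds the seller price by 98: (217 − 0.2q) − (7 + 0.4q) = 98 → q' = 186.6667.
Δq = 350 − 186.6667 = 163.3333; the wedge equals the tax, 98.
Welfare loss = ½ × 163.3333 × 98 = $8003.33 thousand.

$8003.33 thousand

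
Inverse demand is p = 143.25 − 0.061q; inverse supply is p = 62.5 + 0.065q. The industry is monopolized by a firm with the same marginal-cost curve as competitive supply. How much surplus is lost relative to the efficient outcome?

Competitive equilibrium: 143.25 − 0.061q = 62.5 + 0.065q → q* = 640.873, p* = 104.1567.
Marginal revenue: MR = 143.25 − 0.122q. Set MR = MC: 143.25 − 0.122q = 62.5 + 0.065q → q_m = 431.8182.
Price p_m = 143.25 − 0.061·431.8182 = 116.9091; MC(q_m) = 62.5 + 0.065·431.8182 = 90.5682.
Competitive q* = 640.873, so Δq = 209.0548; wedge = 116.9091 − 90.5682 = 26.3409.
DWL = ½ × 209.0548 × 26.3409 = 2753.35.

2753.35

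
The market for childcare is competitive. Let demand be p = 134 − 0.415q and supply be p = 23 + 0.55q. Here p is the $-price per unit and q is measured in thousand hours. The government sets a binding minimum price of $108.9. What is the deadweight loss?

$1435.46 thousand

Competitive equilibrium: 134 − 0.415q = 23 + 0.55q → q* = 115.0259, p* = 86.2642.
At the floor p = 108.9, quantity demanded = (134 − 108.9)/0.415 = 60.4819.
Sellers' marginal cost at q' = 60.4819: 23 + 0.55·60.4819 = 56.265.
Δq = 115.0259 − 60.4819 = 54.544; wedge = 108.9 − 56.265 = 52.635.
Deadweight loss = ½ × 54.544 × 52.635 = $1435.46 thousand.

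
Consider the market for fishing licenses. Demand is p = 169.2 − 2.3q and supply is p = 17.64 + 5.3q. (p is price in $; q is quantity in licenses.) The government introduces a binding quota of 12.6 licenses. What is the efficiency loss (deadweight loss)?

Competitive equilibrium: 169.2 − 2.3q = 17.64 + 5.3q → q* = 19.9421, p* = 123.3332.
At q = 12.6: demand price = 169.2 − 2.3·12.6 = 140.22; supply price = 17.64 + 5.3·12.6 = 84.42.
Δq = 19.9421 − 12.6 = 7.3421; wedge = 140.22 − 84.42 = 55.8.
Deadweight loss = ½ × 7.3421 × 55.8 = $204.84.

$204.84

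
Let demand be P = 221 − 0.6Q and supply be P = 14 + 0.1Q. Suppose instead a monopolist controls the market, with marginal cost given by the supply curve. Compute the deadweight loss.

Competitive equilibrium: 221 − 0.6Q = 14 + 0.1Q → Q* = 295.7143, P* = 43.5714.
Marginal revenue: MR = 221 − 1.2Q. Set MR = MC: 221 − 1.2Q = 14 + 0.1Q → Q_m = 159.2308.
Price P_m = 221 − 0.6·159.2308 = 125.4615; MC(Q_m) = 14 + 0.1·159.2308 = 29.9231.
Competitive Q* = 295.7143, so ΔQ = 136.4835; wedge = 125.4615 − 29.9231 = 95.5384.
The triangle = ½ × 136.4835 × 95.5384 = 6519.71.

6519.71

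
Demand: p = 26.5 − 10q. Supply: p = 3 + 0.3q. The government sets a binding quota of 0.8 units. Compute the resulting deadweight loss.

11.30

Competitive equilibrium: 26.5 − 10q = 3 + 0.3q → q* = 2.2816, p* = 3.6845.
At q = 0.8: demand price = 26.5 − 10·0.8 = 18.5; supply price = 3 + 0.3·0.8 = 3.24.
Δq = 2.2816 − 0.8 = 1.4816; wedge = 18.5 − 3.24 = 15.26.
Welfare loss = ½ × 1.4816 × 15.26 = 11.30.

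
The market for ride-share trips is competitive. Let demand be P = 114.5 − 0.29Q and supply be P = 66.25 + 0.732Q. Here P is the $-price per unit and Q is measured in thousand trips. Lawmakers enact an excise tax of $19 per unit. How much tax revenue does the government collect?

$543.79 thousand

Competitive equilibrium: 114.5 − 0.29Q = 66.25 + 0.732Q → Q* = 47.2114, P* = 100.8087.
With the tax, the buyer price exceeds the seller price by 19: (114.5 − 0.29Q) − (66.25 + 0.732Q) = 19 → Q' = 28.6204.
Tax revenue = 19 × 28.6204 = $543.79 thousand.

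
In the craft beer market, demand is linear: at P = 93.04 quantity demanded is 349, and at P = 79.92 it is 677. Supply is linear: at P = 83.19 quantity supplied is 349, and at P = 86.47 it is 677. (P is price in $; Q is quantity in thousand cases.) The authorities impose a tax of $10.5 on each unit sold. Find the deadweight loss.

Demand slope = (79.92 − 93.04)/(677 − 349) = −0.04, so P = 107 − 0.04Q.
Supply slope = (86.47 − 83.19)/(677 − 349) = 0.01, so P = 79.7 + 0.01Q.
Competitive equilibrium: 107 − 0.04Q = 79.7 + 0.01Q → Q* = 546, P* = 85.16.
With the tax, the buyer price exceeds the seller price by 10.5: (107 − 0.04Q) − (79.7 + 0.01Q) = 10.5 → Q' = 336.
ΔQ = 546 − 336 = 210; the wedge equals the tax, 10.5.
The triangle = ½ × 210 × 10.5 = $1102.50 thousand.

$1102.50 thousand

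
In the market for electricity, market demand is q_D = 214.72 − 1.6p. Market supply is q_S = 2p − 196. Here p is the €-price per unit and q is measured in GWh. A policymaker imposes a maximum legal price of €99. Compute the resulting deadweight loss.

€512.27

In inverse form: demand p = 134.2 − 0.625q, supply p = 98 + 0.5q.
Competitive equilibrium: 134.2 − 0.625q = 98 + 0.5q → q* = 32.1778, p* = 114.0889.
At the ceiling p = 99, quantity supplied = (99 − 98)/0.5 = 2.
Willingness to pay at q' = 2: 134.2 − 0.625·2 = 132.95.
Δq = 32.1778 − 2 = 30.1778; wedge = 132.95 − 99 = 33.95.
DWL = ½ × 30.1778 × 33.95 = €512.27.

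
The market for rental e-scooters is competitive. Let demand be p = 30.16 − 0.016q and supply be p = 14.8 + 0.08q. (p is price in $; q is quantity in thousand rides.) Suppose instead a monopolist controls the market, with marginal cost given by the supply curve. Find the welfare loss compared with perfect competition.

$25.08 thousand

Competitive equilibrium: 30.16 − 0.016q = 14.8 + 0.08q → q* = 160, p* = 27.6.
Marginal revenue: MR = 30.16 − 0.032q. Set MR = MC: 30.16 − 0.032q = 14.8 + 0.08q → q_m = 137.1429.
Price p_m = 30.16 − 0.016·137.1429 = 27.9657; MC(q_m) = 14.8 + 0.08·137.1429 = 25.7714.
Competitive q* = 160, so Δq = 22.8571; wedge = 27.9657 − 25.7714 = 2.1943.
DWL = ½ × 22.8571 × 2.1943 = $25.08 thousand.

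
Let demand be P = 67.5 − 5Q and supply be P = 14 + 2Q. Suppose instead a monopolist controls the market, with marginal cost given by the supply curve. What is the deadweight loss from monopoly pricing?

35.49

Competitive equilibrium: 67.5 − 5Q = 14 + 2Q → Q* = 7.64286, P* = 29.28571.
Marginal revenue: MR = 67.5 − 10Q. Set MR = MC: 67.5 − 10Q = 14 + 2Q → Q_m = 4.45833.
Price P_m = 67.5 − 5·4.45833 = 45.20835; MC(Q_m) = 14 + 2·4.45833 = 22.91666.
Competitive Q* = 7.64286, so ΔQ = 3.18453; wedge = 45.20835 − 22.91666 = 22.29169.
Welfare loss = ½ × 3.18453 × 22.29169 = 35.49.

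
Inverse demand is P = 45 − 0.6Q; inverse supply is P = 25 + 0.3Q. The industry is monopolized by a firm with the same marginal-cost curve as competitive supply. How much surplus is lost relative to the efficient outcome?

Competitive equilibrium: 45 − 0.6Q = 25 + 0.3Q → Q* = 22.2222, P* = 31.6667.
Marginal revenue: MR = 45 − 1.2Q. Set MR = MC: 45 − 1.2Q = 25 + 0.3Q → Q_m = 13.3333.
Price P_m = 45 − 0.6·13.3333 = 37; MC(Q_m) = 25 + 0.3·13.3333 = 29.
Competitive Q* = 22.2222, so ΔQ = 8.8889; wedge = 37 − 29 = 8.
DWL = ½ × 8.8889 × 8 = 35.56.

35.56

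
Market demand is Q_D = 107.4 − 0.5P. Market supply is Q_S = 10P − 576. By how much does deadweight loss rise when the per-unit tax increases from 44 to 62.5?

469.11

In inverse form: demand P = 214.8 − 2Q, supply P = 57.6 + 0.1Q.
Competitive equilibrium: 214.8 − 2Q = 57.6 + 0.1Q → Q* = 74.8571, P* = 65.0857.
For a per-unit tax t: ΔQ = t/2.1, so DWL = ½·t·(t/2.1) = t²/4.2.
At t = 44: DWL = 460.952. At t = 62.5: DWL = 930.06.
Increase = 930.06 − 460.952 = 469.11.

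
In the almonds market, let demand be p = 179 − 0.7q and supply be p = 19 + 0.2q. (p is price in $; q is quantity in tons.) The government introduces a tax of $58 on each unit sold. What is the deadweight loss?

$1868.89

Competitive equilibrium: 179 − 0.7q = 19 + 0.2q → q* = 177.7778, p* = 54.5556.
With the tax, the buyer price exceeds the seller price by 58: (179 − 0.7q) − (19 + 0.2q) = 58 → q' = 113.3333.
Δq = 177.7778 − 113.3333 = 64.4445; the wedge equals the tax, 58.
Welfare loss = ½ × 64.4445 × 58 = $1868.89.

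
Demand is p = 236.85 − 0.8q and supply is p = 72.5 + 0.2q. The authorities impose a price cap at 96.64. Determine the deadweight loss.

Competitive equilibrium: 236.85 − 0.8q = 72.5 + 0.2q → q* = 164.35, p* = 105.37.
At the ceiling p = 96.64, quantity supplied = (96.64 − 72.5)/0.2 = 120.7.
Willingness to pay at q' = 120.7: 236.85 − 0.8·120.7 = 140.29.
Δq = 164.35 − 120.7 = 43.65; wedge = 140.29 − 96.64 = 43.65.
The triangle = ½ × 43.65 × 43.65 = 952.66.

952.66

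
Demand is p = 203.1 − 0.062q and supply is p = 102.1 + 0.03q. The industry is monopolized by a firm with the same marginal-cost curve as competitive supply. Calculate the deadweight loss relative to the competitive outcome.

Competitive equilibrium: 203.1 − 0.062q = 102.1 + 0.03q → q* = 1097.82609, p* = 135.03478.
Marginal revenue: MR = 203.1 − 0.124q. Set MR = MC: 203.1 − 0.124q = 102.1 + 0.03q → q_m = 655.84416.
Price p_m = 203.1 − 0.062·655.84416 = 162.43766; MC(q_m) = 102.1 + 0.03·655.84416 = 121.77532.
Competitive q* = 1097.82609, so Δq = 441.98193; wedge = 162.43766 − 121.77532 = 40.66234.
The triangle = ½ × 441.98193 × 40.66234 = 8986.01.

8986.01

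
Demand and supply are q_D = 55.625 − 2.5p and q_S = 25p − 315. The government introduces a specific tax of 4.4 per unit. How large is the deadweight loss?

In inverse form: demand p = 22.25 − 0.4q, supply p = 12.6 + 0.04q.
Competitive equilibrium: 22.25 − 0.4q = 12.6 + 0.04q → q* = 21.9318, p* = 13.4773.
With the tax, the buyer price exceeds the seller price by 4.4: (22.25 − 0.4q) − (12.6 + 0.04q) = 4.4 → q' = 11.9318.
Δq = 21.9318 − 11.9318 = 10; the wedge equals the tax, 4.4.
Deadweight loss = ½ × 10 × 4.4 = 22.

22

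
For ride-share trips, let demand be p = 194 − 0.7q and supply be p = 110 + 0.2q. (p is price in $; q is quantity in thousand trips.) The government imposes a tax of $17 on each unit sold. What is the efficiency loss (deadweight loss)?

Competitive equilibrium: 194 − 0.7q = 110 + 0.2q → q* = 93.3333, p* = 128.6667.
With the tax, the buyer price exceeds the seller price by 17: (194 − 0.7q) − (110 + 0.2q) = 17 → q' = 74.4444.
Δq = 93.3333 − 74.4444 = 18.8889; the wedge equals the tax, 17.
DWL = ½ × 18.8889 × 17 = $160.56 thousand.

$160.56 thousand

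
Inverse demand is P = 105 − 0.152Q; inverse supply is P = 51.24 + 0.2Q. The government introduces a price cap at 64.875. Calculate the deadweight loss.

1258.24

Competitive equilibrium: 105 − 0.152Q = 51.24 + 0.2Q → Q* = 152.7273, P* = 81.7855.
At the ceiling P = 64.875, quantity supplied = (64.875 − 51.24)/0.2 = 68.175.
Willingness to pay at Q' = 68.175: 105 − 0.152·68.175 = 94.6374.
ΔQ = 152.7273 − 68.175 = 84.5523; wedge = 94.6374 − 64.875 = 29.7624.
Welfare loss = ½ × 84.5523 × 29.7624 = 1258.24.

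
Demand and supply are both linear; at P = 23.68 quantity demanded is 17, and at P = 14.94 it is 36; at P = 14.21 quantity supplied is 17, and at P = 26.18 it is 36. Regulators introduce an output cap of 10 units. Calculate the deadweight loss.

Demand slope = (14.94 − 23.68)/(36 − 17) = −0.46, so P = 31.5 − 0.46Q.
Supply slope = (26.18 − 14.21)/(36 − 17) = 0.63, so P = 3.5 + 0.63Q.
Competitive equilibrium: 31.5 − 0.46Q = 3.5 + 0.63Q → Q* = 25.6881, P* = 19.6835.
At Q = 10: demand price = 31.5 − 0.46·10 = 26.9; supply price = 3.5 + 0.63·10 = 9.8.
ΔQ = 25.6881 − 10 = 15.6881; wedge = 26.9 − 9.8 = 17.1.
The triangle = ½ × 15.6881 × 17.1 = 134.13.

134.13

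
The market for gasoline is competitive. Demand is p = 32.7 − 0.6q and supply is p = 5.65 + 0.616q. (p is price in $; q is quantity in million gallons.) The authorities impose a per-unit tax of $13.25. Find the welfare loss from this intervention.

Competitive equilibrium: 32.7 − 0.6q = 5.65 + 0.616q → q* = 22.2451, p* = 19.353.
With the tax, the buyer price exceeds the seller price by 13.25: (32.7 − 0.6q) − (5.65 + 0.616q) = 13.25 → q' = 11.3487.
Δq = 22.2451 − 11.3487 = 10.8964; the wedge equals the tax, 13.25.
Welfare loss = ½ × 10.8964 × 13.25 = $72.19 million.

$72.19 million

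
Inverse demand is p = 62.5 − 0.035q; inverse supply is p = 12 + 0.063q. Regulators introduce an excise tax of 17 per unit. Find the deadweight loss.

Competitive equilibrium: 62.5 − 0.035q = 12 + 0.063q → q* = 515.3061, p* = 44.4643.
With the tax, the buyer price exceeds the seller price by 17: (62.5 − 0.035q) − (12 + 0.063q) = 17 → q' = 341.8367.
Δq = 515.3061 − 341.8367 = 173.4694; the wedge equals the tax, 17.
Welfare loss = ½ × 173.4694 × 17 = 1474.49.

1474.49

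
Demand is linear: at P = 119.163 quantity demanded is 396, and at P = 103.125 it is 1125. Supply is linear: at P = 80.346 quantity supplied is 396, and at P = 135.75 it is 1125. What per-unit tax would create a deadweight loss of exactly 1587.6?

17.64

Demand slope = (103.125 − 119.163)/(1125 − 396) = −0.022, so P = 127.875 − 0.022Q.
Supply slope = (135.75 − 80.346)/(1125 − 396) = 0.076, so P = 50.25 + 0.076Q.
Competitive equilibrium: 127.875 − 0.022Q = 50.25 + 0.076Q → Q* = 792.0918, P* = 110.449.
A tax t gives ΔQ = t/0.098 and wedge t, so DWL = t²/0.196.
t²/0.196 = 1587.6 → t² = 311.1696 → t = 17.64.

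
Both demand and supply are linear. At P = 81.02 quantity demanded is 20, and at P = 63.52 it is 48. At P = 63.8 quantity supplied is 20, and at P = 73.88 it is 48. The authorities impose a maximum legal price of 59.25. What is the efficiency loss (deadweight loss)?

Demand slope = (63.52 − 81.02)/(48 − 20) = −0.625, so P = 93.52 − 0.625Q.
Supply slope = (73.88 − 63.8)/(48 − 20) = 0.36, so P = 56.6 + 0.36Q.
Competitive equilibrium: 93.52 − 0.625Q = 56.6 + 0.36Q → Q* = 37.4822, P* = 70.0936.
At the ceiling P = 59.25, quantity supplied = (59.25 − 56.6)/0.36 = 7.3611.
Willingness to pay at Q' = 7.3611: 93.52 − 0.625·7.3611 = 88.9193.
ΔQ = 37.4822 − 7.3611 = 30.1211; wedge = 88.9193 − 59.25 = 29.6693.
Deadweight loss = ½ × 30.1211 × 29.6693 = 446.84.

446.84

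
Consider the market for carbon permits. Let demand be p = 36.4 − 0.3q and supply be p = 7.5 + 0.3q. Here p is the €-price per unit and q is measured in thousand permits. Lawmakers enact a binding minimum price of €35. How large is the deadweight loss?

€567.675 thousand

Competitive equilibrium: 36.4 − 0.3q = 7.5 + 0.3q → q* = 48.1667, p* = 21.95.
At the floor p = 35, quantity demanded = (36.4 − 35)/0.3 = 4.6667.
Sellers' marginal cost at q' = 4.6667: 7.5 + 0.3·4.6667 = 8.9.
Δq = 48.1667 − 4.6667 = 43.5; wedge = 35 − 8.9 = 26.1.
Welfare loss = ½ × 43.5 × 26.1 = €567.675 thousand.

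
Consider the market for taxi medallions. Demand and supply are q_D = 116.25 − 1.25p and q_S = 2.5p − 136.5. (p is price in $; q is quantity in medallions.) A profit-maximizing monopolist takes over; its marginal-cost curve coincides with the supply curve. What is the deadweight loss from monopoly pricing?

$98.304

In inverse form: demand p = 93 − 0.8q, supply p = 54.6 + 0.4q.
Competitive equilibrium: 93 − 0.8q = 54.6 + 0.4q → q* = 32, p* = 67.4.
Marginal revenue: MR = 93 − 1.6q. Set MR = MC: 93 − 1.6q = 54.6 + 0.4q → q_m = 19.2.
Price p_m = 93 − 0.8·19.2 = 77.64; MC(q_m) = 54.6 + 0.4·19.2 = 62.28.
Competitive q* = 32, so Δq = 12.8; wedge = 77.64 − 62.28 = 15.36.
Deadweight loss = ½ × 12.8 × 15.36 = $98.304.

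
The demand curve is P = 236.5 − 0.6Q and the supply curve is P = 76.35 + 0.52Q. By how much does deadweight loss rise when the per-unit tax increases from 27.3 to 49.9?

Competitive equilibrium: 236.5 − 0.6Q = 76.35 + 0.52Q → Q* = 142.9911, P* = 150.7054.
For a per-unit tax t: ΔQ = t/1.12, so DWL = ½·t·(t/1.12) = t²/2.24.
At t = 27.3: DWL = 332.719. At t = 49.9: DWL = 1111.612.
Increase = 1111.612 − 332.719 = 778.89.

778.89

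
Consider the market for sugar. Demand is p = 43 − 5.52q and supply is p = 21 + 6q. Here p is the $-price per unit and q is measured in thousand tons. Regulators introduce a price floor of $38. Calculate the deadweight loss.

Competitive equilibrium: 43 − 5.52q = 21 + 6q → q* = 1.9097, p* = 32.4583.
At the floor p = 38, quantity demanded = (43 − 38)/5.52 = 0.9058.
Sellers' marginal cost at q' = 0.9058: 21 + 6·0.9058 = 26.4348.
Δq = 1.9097 − 0.9058 = 1.0039; wedge = 38 − 26.4348 = 11.5652.
Deadweight loss = ½ × 1.0039 × 11.5652 = $5.81 thousand.

$5.81 thousand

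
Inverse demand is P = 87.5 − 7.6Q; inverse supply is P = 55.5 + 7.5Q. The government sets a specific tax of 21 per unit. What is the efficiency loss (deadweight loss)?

Competitive equilibrium: 87.5 − 7.6Q = 55.5 + 7.5Q → Q* = 2.1192, P* = 71.394.
With the tax, the buyer price exceeds the seller price by 21: (87.5 − 7.6Q) − (55.5 + 7.5Q) = 21 → Q' = 0.7285.
ΔQ = 2.1192 − 0.7285 = 1.3907; the wedge equals the tax, 21.
DWL = ½ × 1.3907 × 21 = 14.60.

14.60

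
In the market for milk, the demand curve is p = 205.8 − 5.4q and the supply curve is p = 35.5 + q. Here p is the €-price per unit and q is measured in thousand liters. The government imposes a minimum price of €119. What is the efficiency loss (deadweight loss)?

Competitive equilibrium: 205.8 − 5.4q = 35.5 + q → q* = 26.6094, p* = 62.1094.
At the floor p = 119, quantity demanded = (205.8 − 119)/5.4 = 16.0741.
Sellers' marginal cost at q' = 16.0741: 35.5 + 1·16.0741 = 51.5741.
Δq = 26.6094 − 16.0741 = 10.5353; wedge = 119 − 51.5741 = 67.4259.
Welfare loss = ½ × 10.5353 × 67.4259 = €355.18 thousand.

€355.18 thousand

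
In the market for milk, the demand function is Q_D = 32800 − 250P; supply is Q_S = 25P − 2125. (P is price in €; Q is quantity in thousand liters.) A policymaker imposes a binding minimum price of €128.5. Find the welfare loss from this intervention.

In inverse form: demand P = 131.2 − 0.004Q, supply P = 85 + 0.04Q.
Competitive equilibrium: 131.2 − 0.004Q = 85 + 0.04Q → Q* = 1050, P* = 127.
At the floor P = 128.5, quantity demanded = (131.2 − 128.5)/0.004 = 675.
Sellers' marginal cost at Q' = 675: 85 + 0.04·675 = 112.
ΔQ = 1050 − 675 = 375; wedge = 128.5 − 112 = 16.5.
The triangle = ½ × 375 × 16.5 = €3093.75 thousand.

€3093.75 thousand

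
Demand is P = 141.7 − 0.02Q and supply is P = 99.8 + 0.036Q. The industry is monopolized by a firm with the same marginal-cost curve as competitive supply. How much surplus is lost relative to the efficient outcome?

Competitive equilibrium: 141.7 − 0.02Q = 99.8 + 0.036Q → Q* = 748.2143, P* = 126.7357.
Marginal revenue: MR = 141.7 − 0.04Q. Set MR = MC: 141.7 − 0.04Q = 99.8 + 0.036Q → Q_m = 551.3158.
Price P_m = 141.7 − 0.02·551.3158 = 130.6737; MC(Q_m) = 99.8 + 0.036·551.3158 = 119.6474.
Competitive Q* = 748.2143, so ΔQ = 196.8985; wedge = 130.6737 − 119.6474 = 11.0263.
Deadweight loss = ½ × 196.8985 × 11.0263 = 1085.53.

1085.53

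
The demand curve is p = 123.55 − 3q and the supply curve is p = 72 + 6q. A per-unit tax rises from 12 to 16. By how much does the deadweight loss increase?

Competitive equilibrium: 123.55 − 3q = 72 + 6q → q* = 5.7278, p* = 106.3667.
For a per-unit tax t: Δq = t/9, so DWL = ½·t·(t/9) = t²/18.
At t = 12: DWL = 8. At t = 16: DWL = 14.222.
Increase = 14.222 − 8 = 6.22.

6.22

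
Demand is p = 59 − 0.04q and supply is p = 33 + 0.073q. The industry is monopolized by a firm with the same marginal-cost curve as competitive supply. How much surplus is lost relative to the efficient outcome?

204.44

Competitive equilibrium: 59 − 0.04q = 33 + 0.073q → q* = 230.0885, p* = 49.79646.
Marginal revenue: MR = 59 − 0.08q. Set MR = MC: 59 − 0.08q = 33 + 0.073q → q_m = 169.93464.
Price p_m = 59 − 0.04·169.93464 = 52.20261; MC(q_m) = 33 + 0.073·169.93464 = 45.40523.
Competitive q* = 230.0885, so Δq = 60.15386; wedge = 52.20261 − 45.40523 = 6.79738.
DWL = ½ × 60.15386 × 6.79738 = 204.44.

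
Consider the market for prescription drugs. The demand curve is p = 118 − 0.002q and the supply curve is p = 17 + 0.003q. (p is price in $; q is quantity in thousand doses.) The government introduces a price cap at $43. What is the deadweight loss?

Competitive equilibrium: 118 − 0.002q = 17 + 0.003q → q* = 20200, p* = 77.6.
At the ceiling p = 43, quantity supplied = (43 − 17)/0.003 = 8666.6666667.
Willingness to pay at q' = 8666.6666667: 118 − 0.002·8666.6666667 = 100.6666667.
Δq = 20200 − 8666.6666667 = 11533.3333333; wedge = 100.6666667 − 43 = 57.6666667.
Welfare loss = ½ × 11533.3333333 × 57.6666667 = $332544.44 thousand.

$332544.44 thousand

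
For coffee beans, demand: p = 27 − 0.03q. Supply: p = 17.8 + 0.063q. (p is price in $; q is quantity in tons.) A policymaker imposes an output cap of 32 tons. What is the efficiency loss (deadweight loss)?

$208.27

Competitive equilibrium: 27 − 0.03q = 17.8 + 0.063q → q* = 98.9247, p* = 24.0323.
At q = 32: demand price = 27 − 0.03·32 = 26.04; supply price = 17.8 + 0.063·32 = 19.816.
Δq = 98.9247 − 32 = 66.9247; wedge = 26.04 − 19.816 = 6.224.
Welfare loss = ½ × 66.9247 × 6.224 = $208.27.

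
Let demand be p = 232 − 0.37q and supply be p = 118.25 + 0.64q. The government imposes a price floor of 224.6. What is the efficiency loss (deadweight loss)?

4332.48

Competitive equilibrium: 232 − 0.37q = 118.25 + 0.64q → q* = 112.6238, p* = 190.3292.
At the floor p = 224.6, quantity demanded = (232 − 224.6)/0.37 = 20.
Sellers' marginal cost at q' = 20: 118.25 + 0.64·20 = 131.05.
Δq = 112.6238 − 20 = 92.6238; wedge = 224.6 − 131.05 = 93.55.
Deadweight loss = ½ × 92.6238 × 93.55 = 4332.48.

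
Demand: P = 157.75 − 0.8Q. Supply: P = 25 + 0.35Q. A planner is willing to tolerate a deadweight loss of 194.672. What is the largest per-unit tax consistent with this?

21.16

Competitive equilibrium: 157.75 − 0.8Q = 25 + 0.35Q → Q* = 115.4348, P* = 65.4022.
A tax t gives ΔQ = t/1.15 and wedge t, so DWL = t²/2.3.
t²/2.3 = 194.672 → t² = 447.7456 → t = 21.16.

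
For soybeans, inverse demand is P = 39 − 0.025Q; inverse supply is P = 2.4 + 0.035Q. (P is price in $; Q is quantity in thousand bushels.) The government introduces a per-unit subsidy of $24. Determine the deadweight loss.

$4800 thousand

Competitive equilibrium: 39 − 0.025Q = 2.4 + 0.035Q → Q* = 610, P* = 23.75.
The subsidy lowers effective supply by 24: P = 0.035Q − 21.6.
New quantity: 39 − 0.025Q = 0.035Q − 21.6 → Q' = 1010.
Overproduction ΔQ = 1010 − 610 = 400; wedge = subsidy = 24.
Welfare loss = ½ × 400 × 24 = $4800 thousand.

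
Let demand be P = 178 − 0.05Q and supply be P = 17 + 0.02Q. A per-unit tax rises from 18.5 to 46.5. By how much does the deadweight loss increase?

13000

Competitive equilibrium: 178 − 0.05Q = 17 + 0.02Q → Q* = 2300, P* = 63.
For a per-unit tax t: ΔQ = t/0.07, so DWL = ½·t·(t/0.07) = t²/0.14.
At t = 18.5: DWL = 2444.643. At t = 46.5: DWL = 15444.643.
Increase = 15444.643 − 2444.643 = 13000.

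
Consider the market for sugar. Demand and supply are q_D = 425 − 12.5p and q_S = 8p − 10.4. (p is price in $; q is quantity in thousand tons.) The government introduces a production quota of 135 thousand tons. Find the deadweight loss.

In inverse form: demand p = 34 − 0.08q, supply p = 1.3 + 0.125q.
Competitive equilibrium: 34 − 0.08q = 1.3 + 0.125q → q* = 159.5122, p* = 21.239.
At q = 135: demand price = 34 − 0.08·135 = 23.2; supply price = 1.3 + 0.125·135 = 18.175.
Δq = 159.5122 − 135 = 24.5122; wedge = 23.2 − 18.175 = 5.025.
Deadweight loss = ½ × 24.5122 × 5.025 = $61.59 thousand.

$61.59 thousand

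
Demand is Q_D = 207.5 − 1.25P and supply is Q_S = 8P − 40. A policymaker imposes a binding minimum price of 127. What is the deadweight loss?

7261.76

In inverse form: demand P = 166 − 0.8Q, supply P = 5 + 0.125Q.
Competitive equilibrium: 166 − 0.8Q = 5 + 0.125Q → Q* = 174.0541, P* = 26.7568.
At the floor P = 127, quantity demanded = (166 − 127)/0.8 = 48.75.
Sellers' marginal cost at Q' = 48.75: 5 + 0.125·48.75 = 11.0938.
ΔQ = 174.0541 − 48.75 = 125.3041; wedge = 127 − 11.0938 = 115.9062.
Welfare loss = ½ × 125.3041 × 115.9062 = 7261.76.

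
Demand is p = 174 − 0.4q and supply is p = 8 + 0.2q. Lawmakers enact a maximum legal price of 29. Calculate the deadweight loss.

Competitive equilibrium: 174 − 0.4q = 8 + 0.2q → q* = 276.66667, p* = 63.33333.
At the ceiling p = 29, quantity supplied = (29 − 8)/0.2 = 105.
Willingness to pay at q' = 105: 174 − 0.4·105 = 132.
Δq = 276.66667 − 105 = 171.66667; wedge = 132 − 29 = 103.
Deadweight loss = ½ × 171.66667 × 103 = 8840.83.

8840.83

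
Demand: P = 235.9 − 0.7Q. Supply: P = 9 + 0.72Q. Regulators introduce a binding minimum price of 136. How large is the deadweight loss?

Competitive equilibrium: 235.9 − 0.7Q = 9 + 0.72Q → Q* = 159.7887, P* = 124.0479.
At the floor P = 136, quantity demanded = (235.9 − 136)/0.7 = 142.7143.
Sellers' marginal cost at Q' = 142.7143: 9 + 0.72·142.7143 = 111.7543.
ΔQ = 159.7887 − 142.7143 = 17.0744; wedge = 136 − 111.7543 = 24.2457.
Welfare loss = ½ × 17.0744 × 24.2457 = 206.99.

206.99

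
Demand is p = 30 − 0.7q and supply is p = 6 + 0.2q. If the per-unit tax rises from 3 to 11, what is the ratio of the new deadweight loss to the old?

Competitive equilibrium: 30 − 0.7q = 6 + 0.2q → q* = 26.6667, p* = 11.3333.
For a per-unit tax t: Δq = t/0.9, so DWL = ½·t·(t/0.9) = t²/1.8.
At t = 3: DWL = 5. At t = 11: DWL = 67.222.
Ratio = (11/3)² = 13.444.

13.444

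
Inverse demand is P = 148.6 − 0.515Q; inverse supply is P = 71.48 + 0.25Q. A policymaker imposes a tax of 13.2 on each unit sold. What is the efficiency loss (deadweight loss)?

Competitive equilibrium: 148.6 − 0.515Q = 71.48 + 0.25Q → Q* = 100.8105, P* = 96.6826.
With the tax, the buyer price exceeds the seller price by 13.2: (148.6 − 0.515Q) − (71.48 + 0.25Q) = 13.2 → Q' = 83.5556.
ΔQ = 100.8105 − 83.5556 = 17.2549; the wedge equals the tax, 13.2.
Welfare loss = ½ × 17.2549 × 13.2 = 113.88.

113.88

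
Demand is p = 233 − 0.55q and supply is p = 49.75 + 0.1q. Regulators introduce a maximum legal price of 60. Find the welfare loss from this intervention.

10462.61

Competitive equilibrium: 233 − 0.55q = 49.75 + 0.1q → q* = 281.9231, p* = 77.9423.
At the ceiling p = 60, quantity supplied = (60 − 49.75)/0.1 = 102.5.
Willingness to pay at q' = 102.5: 233 − 0.55·102.5 = 176.625.
Δq = 281.9231 − 102.5 = 179.4231; wedge = 176.625 − 60 = 116.625.
The triangle = ½ × 179.4231 × 116.625 = 10462.61.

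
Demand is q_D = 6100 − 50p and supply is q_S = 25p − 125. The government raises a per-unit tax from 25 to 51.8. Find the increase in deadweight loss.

In inverse form: demand p = 122 − 0.02q, supply p = 5 + 0.04q.
Competitive equilibrium: 122 − 0.02q = 5 + 0.04q → q* = 1950, p* = 83.
For a per-unit tax t: Δq = t/0.06, so DWL = ½·t·(t/0.06) = t²/0.12.
At t = 25: DWL = 5208.333. At t = 51.8: DWL = 22360.333.
Increase = 22360.333 − 5208.333 = 17152.

17152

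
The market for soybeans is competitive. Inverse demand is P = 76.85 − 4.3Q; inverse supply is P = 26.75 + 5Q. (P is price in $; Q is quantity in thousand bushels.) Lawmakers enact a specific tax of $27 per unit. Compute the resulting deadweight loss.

Competitive equilibrium: 76.85 − 4.3Q = 26.75 + 5Q → Q* = 5.3871, P* = 53.6855.
With the tax, the buyer price exceeds the seller price by 27: (76.85 − 4.3Q) − (26.75 + 5Q) = 27 → Q' = 2.4839.
ΔQ = 5.3871 − 2.4839 = 2.9032; the wedge equals the tax, 27.
DWL = ½ × 2.9032 × 27 = $39.19 thousand.

$39.19 thousand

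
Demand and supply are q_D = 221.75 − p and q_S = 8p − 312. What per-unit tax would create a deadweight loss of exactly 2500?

In inverse form: demand p = 221.75 − q, supply p = 39 + 0.125q.
Competitive equilibrium: 221.75 − q = 39 + 0.125q → q* = 162.4444, p* = 59.3056.
A tax t gives Δq = t/1.125 and wedge t, so DWL = t²/2.25.
t²/2.25 = 2500 → t² = 5625 → t = 75.

75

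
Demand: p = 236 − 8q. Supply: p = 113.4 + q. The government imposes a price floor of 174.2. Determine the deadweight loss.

156.50

Competitive equilibrium: 236 − 8q = 113.4 + q → q* = 13.6222, p* = 127.0222.
At the floor p = 174.2, quantity demanded = (236 − 174.2)/8 = 7.725.
Sellers' marginal cost at q' = 7.725: 113.4 + 1·7.725 = 121.125.
Δq = 13.6222 − 7.725 = 5.8972; wedge = 174.2 − 121.125 = 53.075.
Deadweight loss = ½ × 5.8972 × 53.075 = 156.50.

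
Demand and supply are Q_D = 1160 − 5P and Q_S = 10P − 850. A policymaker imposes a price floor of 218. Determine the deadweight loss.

In inverse form: demand P = 232 − 0.2Q, supply P = 85 + 0.1Q.
Competitive equilibrium: 232 − 0.2Q = 85 + 0.1Q → Q* = 490, P* = 134.
At the floor P = 218, quantity demanded = (232 − 218)/0.2 = 70.
Sellers' marginal cost at Q' = 70: 85 + 0.1·70 = 92.
ΔQ = 490 − 70 = 420; wedge = 218 − 92 = 126.
Deadweight loss = ½ × 420 × 126 = 26460.

26460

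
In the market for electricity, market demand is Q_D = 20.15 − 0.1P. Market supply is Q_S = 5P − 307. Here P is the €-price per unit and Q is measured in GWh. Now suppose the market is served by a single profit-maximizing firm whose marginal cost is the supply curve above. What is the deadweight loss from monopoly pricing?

€235.80

In inverse form: demand P = 201.5 − 10Q, supply P = 61.4 + 0.2Q.
Competitive equilibrium: 201.5 − 10Q = 61.4 + 0.2Q → Q* = 13.7353, P* = 64.1471.
Marginal revenue: MR = 201.5 − 20Q. Set MR = MC: 201.5 − 20Q = 61.4 + 0.2Q → Q_m = 6.9356.
Price P_m = 201.5 − 10·6.9356 = 132.144; MC(Q_m) = 61.4 + 0.2·6.9356 = 62.7871.
Competitive Q* = 13.7353, so ΔQ = 6.7997; wedge = 132.144 − 62.7871 = 69.3569.
Deadweight loss = ½ × 6.7997 × 69.3569 = €235.80.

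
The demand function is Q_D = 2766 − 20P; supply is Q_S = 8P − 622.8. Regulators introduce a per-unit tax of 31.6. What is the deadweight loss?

In inverse form: demand P = 138.3 − 0.05Q, supply P = 77.85 + 0.125Q.
Competitive equilibrium: 138.3 − 0.05Q = 77.85 + 0.125Q → Q* = 345.4286, P* = 121.0286.
With the tax, the buyer price exceeds the seller price by 31.6: (138.3 − 0.05Q) − (77.85 + 0.125Q) = 31.6 → Q' = 164.8571.
ΔQ = 345.4286 − 164.8571 = 180.5715; the wedge equals the tax, 31.6.
Deadweight loss = ½ × 180.5715 × 31.6 = 2853.03.

2853.03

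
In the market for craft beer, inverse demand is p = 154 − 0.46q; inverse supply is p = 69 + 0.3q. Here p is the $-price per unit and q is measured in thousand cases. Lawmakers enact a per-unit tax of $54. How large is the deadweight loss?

$1918.42 thousand

Competitive equilibrium: 154 − 0.46q = 69 + 0.3q → q* = 111.8421, p* = 102.5526.
With the tax, the buyer price exceeds the seller price by 54: (154 − 0.46q) − (69 + 0.3q) = 54 → q' = 40.7895.
Δq = 111.8421 − 40.7895 = 71.0526; the wedge equals the tax, 54.
Welfare loss = ½ × 71.0526 × 54 = $1918.42 thousand.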